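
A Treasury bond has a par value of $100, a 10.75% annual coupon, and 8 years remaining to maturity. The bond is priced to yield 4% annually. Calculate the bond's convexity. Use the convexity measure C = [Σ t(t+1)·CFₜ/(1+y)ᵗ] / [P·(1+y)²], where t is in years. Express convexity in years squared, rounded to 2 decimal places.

With y = 0.04:
  t   CF        PV=CF/(1+0.04)^t    t·PV        t(t+1)·PV
  1        10.75        10.3365        10.3365          20.6731
  2        10.75         9.9390        19.8780          59.6339
  3        10.75         9.5567        28.6701         114.6805
  4        10.75         9.1891        36.7566         183.7829
  5        10.75         8.8357        44.1786         265.0715
  6        10.75         8.4959        50.9753         356.8270
  7        10.75         8.1691        57.1838         457.4705
  8       110.75        80.9239       647.3915       5,826.5237
  Σ                    145.4460       895.3704       7,284.6631
P = 145.4460.
Convexity = Σ t(t+1)·PV / [P·(1+y)²] = 7,284.6631 / (145.4460 × 1.081600) = 46.30639.

46.31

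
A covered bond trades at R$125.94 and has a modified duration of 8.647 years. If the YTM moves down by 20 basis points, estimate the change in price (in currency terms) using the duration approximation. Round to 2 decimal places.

+R$2.18

Duration approximation: ΔP/P ≈ -D_mod · Δy = -8.647 × (-0.002) = +0.017294.
ΔP ≈ 125.94 × (+0.017294) = +2.17800636.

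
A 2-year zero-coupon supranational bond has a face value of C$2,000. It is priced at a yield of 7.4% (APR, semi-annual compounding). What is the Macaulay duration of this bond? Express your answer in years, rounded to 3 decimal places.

A zero-coupon bond has a single cash flow at maturity, so its Macaulay duration equals its maturity: 2 years.
(Equivalently: 4 semi-annual periods ÷ 2 = 2 years.)

2.000 years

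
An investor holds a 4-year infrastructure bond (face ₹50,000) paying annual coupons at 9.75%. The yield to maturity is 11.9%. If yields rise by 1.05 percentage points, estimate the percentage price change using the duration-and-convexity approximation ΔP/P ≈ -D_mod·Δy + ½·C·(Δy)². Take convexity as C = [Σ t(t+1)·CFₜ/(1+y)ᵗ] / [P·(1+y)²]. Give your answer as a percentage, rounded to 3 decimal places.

-3.192%

With y = 0.119:
  t   CF        PV=CF/(1+0.119)^t    t·PV        t(t+1)·PV
  1     4,875.00     4,356.5684     4,356.5684       8,713.1367
  2     4,875.00     3,893.2693     7,786.5386      23,359.6159
  3     4,875.00     3,479.2398    10,437.7193      41,750.8774
  4    54,875.00    34,998.8833   139,995.5330     699,977.6652
  Σ                 46,727.9607   162,576.3594     773,801.2952
P = 46,727.9607; D_Mac = 3.47921 yrs; D_mod = 3.10921 yrs; C = 13.22490.
Duration effect: -3.10921 × (+0.0105) = -0.032647
Convexity effect: 0.5 × 13.22490 × (0.0105)² = +0.0007290
ΔP/P ≈ -0.032647 + 0.0007290 = -0.031918 = -3.1918%.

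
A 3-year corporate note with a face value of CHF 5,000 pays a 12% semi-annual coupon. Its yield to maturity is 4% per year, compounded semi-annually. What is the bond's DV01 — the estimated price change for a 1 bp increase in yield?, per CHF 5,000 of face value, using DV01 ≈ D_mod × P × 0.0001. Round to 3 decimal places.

CHF 1.589

Periodic yield y = 0.02.
  t   CF        PV=CF/(1+0.02)^t    t·PV
  1       300.00       294.1176       294.1176
  2       300.00       288.3506       576.7013
  3       300.00       282.6967       848.0901
  4       300.00       277.1536     1,108.6145
  5       300.00       271.7192     1,358.5962
  6     5,300.00     4,706.2483    28,237.4900
  Σ                  6,120.2862    32,423.6097
P = 6,120.2862; D_Mac = 5.29773 half-year periods = 2.64886 yrs; D_mod = 2.59693 yrs.
DV01 ≈ 2.59693 × 6,120.2862 × 0.0001 = 1.589393.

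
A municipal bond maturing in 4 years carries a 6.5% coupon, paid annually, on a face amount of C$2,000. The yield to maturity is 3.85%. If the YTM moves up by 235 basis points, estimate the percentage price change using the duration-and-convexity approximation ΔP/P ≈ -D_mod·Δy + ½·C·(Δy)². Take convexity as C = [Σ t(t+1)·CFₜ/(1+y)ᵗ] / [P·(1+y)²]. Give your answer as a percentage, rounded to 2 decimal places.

-7.84%

With y = 0.0385:
  t   CF        PV=CF/(1+0.0385)^t    t·PV        t(t+1)·PV
  1       130.00       125.1805       125.1805         250.3611
  2       130.00       120.5398       241.0795         723.2386
  3       130.00       116.0710       348.2131       1,392.8524
  4     2,130.00     1,831.2751     7,325.1006      36,625.5028
  Σ                  2,193.0665     8,039.5737      38,991.9549
P = 2,193.0665; D_Mac = 3.66591 yrs; D_mod = 3.53000 yrs; C = 16.48581.
Duration effect: -3.53000 × (+0.0235) = -0.082955
Convexity effect: 0.5 × 16.48581 × (0.0235)² = +0.0045521
ΔP/P ≈ -0.082955 + 0.0045521 = -0.078403 = -7.8403%.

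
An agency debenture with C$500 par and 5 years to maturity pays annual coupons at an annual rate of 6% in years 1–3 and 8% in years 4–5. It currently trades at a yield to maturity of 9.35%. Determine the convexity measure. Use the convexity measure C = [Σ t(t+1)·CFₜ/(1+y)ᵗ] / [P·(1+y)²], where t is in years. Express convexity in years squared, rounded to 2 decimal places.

With y = 0.0935:
  t   CF        PV=CF/(1+0.0935)^t    t·PV        t(t+1)·PV
  1        30.00        27.4348        27.4348          54.8697
  2        30.00        25.0890        50.1780         150.5341
  3        30.00        22.9438        68.8313         275.3253
  4        40.00        27.9759       111.9038         559.5190
  5       540.00       345.3821     1,726.9105      10,361.4629
  Σ                    448.8257     1,985.2585      11,401.7110
P = 448.8257.
Convexity = Σ t(t+1)·PV / [P·(1+y)²] = 11,401.7110 / (448.8257 × 1.195742) = 21.24490.

21.24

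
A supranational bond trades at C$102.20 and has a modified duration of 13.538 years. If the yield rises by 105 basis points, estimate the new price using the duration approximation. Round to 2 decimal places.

C$87.67

Duration approximation: ΔP/P ≈ -D_mod · Δy = -13.538 × (+0.0105) = -0.142149.
New price ≈ 102.20 × (1 - 0.142149) = 87.6723722.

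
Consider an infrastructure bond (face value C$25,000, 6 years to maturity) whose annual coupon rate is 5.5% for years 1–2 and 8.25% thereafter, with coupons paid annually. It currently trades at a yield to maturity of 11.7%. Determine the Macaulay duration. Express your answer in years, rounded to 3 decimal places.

5.070 years

Periodic yield y = 0.117. Discount each cash flow and weight by its year:
  t   CF        PV=CF/(1+0.117)^t    t·PV
  1     1,375.00     1,230.9758     1,230.9758
  2     1,375.00     1,102.0374     2,204.0749
  3     2,062.50     1,479.9070     4,439.7211
  4     2,062.50     1,324.8944     5,299.5776
  5     2,062.50     1,186.1185     5,930.5927
  6    27,062.50    13,933.1360    83,598.8158
  Σ                 20,257.0692   102,703.7579
Price P = Σ PV = 20,257.0692.
Macaulay duration = Σ(t·PV) / P = 102,703.7579 / 20,257.0692 = 5.07002 years.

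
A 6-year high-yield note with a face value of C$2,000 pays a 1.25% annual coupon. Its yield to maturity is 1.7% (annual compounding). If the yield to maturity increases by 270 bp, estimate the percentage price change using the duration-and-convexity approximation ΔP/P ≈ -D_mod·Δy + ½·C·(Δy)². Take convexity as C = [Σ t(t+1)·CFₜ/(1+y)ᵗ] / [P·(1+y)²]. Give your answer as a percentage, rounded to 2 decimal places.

With y = 0.017:
  t   CF        PV=CF/(1+0.017)^t    t·PV        t(t+1)·PV
  1        25.00        24.5821        24.5821          49.1642
  2        25.00        24.1712        48.3424         145.0272
  3        25.00        23.7672        71.3015         285.2058
  4        25.00        23.3699        93.4795         467.3973
  5        25.00        22.9792       114.8961         689.3765
  6     2,025.00     1,830.2032    10,981.2192      76,868.5343
  Σ                  1,949.0727    11,333.8207      78,504.7054
P = 1,949.0727; D_Mac = 5.81498 yrs; D_mod = 5.71778 yrs; C = 38.94267.
Duration effect: -5.71778 × (+0.027) = -0.154380
Convexity effect: 0.5 × 38.94267 × (0.027)² = +0.0141946
ΔP/P ≈ -0.154380 + 0.0141946 = -0.140185 = -14.0185%.

-14.02%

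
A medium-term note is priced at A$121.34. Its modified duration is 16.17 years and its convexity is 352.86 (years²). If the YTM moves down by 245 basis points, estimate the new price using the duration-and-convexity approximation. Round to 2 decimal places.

A$182.26

Duration effect: -D_mod·Δy = -16.17 × (-0.0245) = +0.396165
Convexity effect: ½·C·(Δy)² = 0.5 × 352.86 × (-0.0245)² = +0.1059021075
ΔP/P ≈ +0.396165 + 0.1059021075 = +0.5020671075
New price ≈ 121.34 × (1 + 0.5020671075) = 182.26082282405.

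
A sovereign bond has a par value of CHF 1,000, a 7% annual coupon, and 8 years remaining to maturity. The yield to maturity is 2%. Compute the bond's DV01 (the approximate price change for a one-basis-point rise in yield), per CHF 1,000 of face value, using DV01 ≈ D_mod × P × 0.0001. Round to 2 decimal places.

Periodic yield y = 0.02.
  t   CF        PV=CF/(1+0.02)^t    t·PV
  1        70.00        68.6275        68.6275
  2        70.00        67.2818       134.5636
  3        70.00        65.9626       197.8877
  4        70.00        64.6692       258.6767
  5        70.00        63.4012       317.0058
  6        70.00        62.1580       372.9480
  7        70.00        60.9392       426.5745
  8     1,070.00       913.2347     7,305.8776
  Σ                  1,366.2741     9,082.1613
P = 1,366.2741; D_Mac = 6.64739 yrs; D_mod = 6.51705 yrs.
DV01 ≈ 6.51705 × 1,366.2741 × 0.0001 = 0.890408.

CHF 0.89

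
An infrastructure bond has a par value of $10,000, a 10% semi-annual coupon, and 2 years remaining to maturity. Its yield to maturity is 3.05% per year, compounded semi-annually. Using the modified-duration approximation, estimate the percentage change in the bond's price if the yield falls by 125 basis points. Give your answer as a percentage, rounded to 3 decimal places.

Periodic yield y = 0.01525. Modified duration first:
  t   CF        PV=CF/(1+0.01525)^t    t·PV
  1       500.00       492.4895       492.4895
  2       500.00       485.0919       970.1838
  3       500.00       477.8054     1,433.4161
  4    10,500.00     9,883.1937    39,532.7747
  Σ                 11,338.5805    42,428.8641
P = 11,338.5805; D_Mac = 3.74199 half-year periods = 1.87100 yrs; D_mod = 1.87100/(1+0.01525) = 1.84289 yrs.
ΔP/P ≈ -D_mod · Δy = -1.84289 × (-0.0125) = +0.023036 = +2.3036%.

+2.304%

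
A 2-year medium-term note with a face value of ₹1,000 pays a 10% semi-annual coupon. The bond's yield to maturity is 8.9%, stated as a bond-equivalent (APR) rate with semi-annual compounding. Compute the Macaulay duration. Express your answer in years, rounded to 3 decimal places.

Periodic yield y = 0.0445. Discount each cash flow and weight by its period:
  t   CF        PV=CF/(1+0.0445)^t    t·PV
  1        50.00        47.8698        47.8698
  2        50.00        45.8303        91.6607
  3        50.00        43.8778       131.6333
  4     1,050.00       882.1766     3,528.7063
  Σ                  1,019.7545     3,799.8701
Price P = Σ PV = 1,019.7545.
Macaulay duration = Σ(t·PV) / P = 3,799.8701 / 1,019.7545 = 3.72626 half-year periods.
In years: 3.72626 / 2 = 1.86313 years.

1.863 years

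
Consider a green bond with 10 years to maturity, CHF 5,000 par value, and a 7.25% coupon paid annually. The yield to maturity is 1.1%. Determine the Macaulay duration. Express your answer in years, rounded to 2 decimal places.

Periodic yield y = 0.011. Discount each cash flow and weight by its year:
  t   CF        PV=CF/(1+0.011)^t    t·PV
  1       362.50       358.5559       358.5559
  2       362.50       354.6547       709.3094
  3       362.50       350.7959     1,052.3878
  4       362.50       346.9792     1,387.9166
  5       362.50       343.2039     1,716.0196
  6       362.50       339.4697     2,036.8185
  7       362.50       335.7762     2,350.4335
  8       362.50       332.1229     2,656.9829
  9       362.50       328.5093     2,956.5833
  10    5,362.50     4,806.7966    48,067.9664
  Σ                  7,896.8643    63,292.9738
Price P = Σ PV = 7,896.8643.
Macaulay duration = Σ(t·PV) / P = 63,292.9738 / 7,896.8643 = 8.01495 years.

8.01 years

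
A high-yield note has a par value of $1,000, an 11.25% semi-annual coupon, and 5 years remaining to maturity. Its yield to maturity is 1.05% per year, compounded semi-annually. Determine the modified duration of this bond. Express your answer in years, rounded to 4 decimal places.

Periodic yield y = 0.00525. First find Macaulay duration:
  t   CF        PV=CF/(1+0.00525)^t    t·PV
  1        56.25        55.9562        55.9562
  2        56.25        55.6640       111.3280
  3        56.25        55.3733       166.1199
  4        56.25        55.0841       220.3364
  5        56.25        54.7964       273.9821
  6        56.25        54.5102       327.0614
  7        56.25        54.2255       379.5788
  8        56.25        53.9424       431.5388
  9        56.25        53.6606       482.9457
  10    1,056.25     1,002.3650    10,023.6502
  Σ                  1,495.5778    12,472.4975
P = 1,495.5778; Macaulay duration = 12,472.4975 / 1,495.5778 = 8.33958 half-year periods = 4.16979 years.
Modified duration = D_Mac / (1 + y) = 4.16979 / 1.00525 = 4.14802 years.

4.1480 years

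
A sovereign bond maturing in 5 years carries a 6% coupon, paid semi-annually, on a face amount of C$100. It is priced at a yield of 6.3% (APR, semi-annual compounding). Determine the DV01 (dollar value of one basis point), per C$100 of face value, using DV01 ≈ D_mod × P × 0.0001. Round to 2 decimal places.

Periodic yield y = 0.0315.
  t   CF        PV=CF/(1+0.0315)^t    t·PV
  1         3.00         2.9084         2.9084
  2         3.00         2.8196         5.6391
  3         3.00         2.7335         8.2004
  4         3.00         2.6500        10.6000
  5         3.00         2.5691        12.8453
  6         3.00         2.4906        14.9437
  7         3.00         2.4146        16.9019
  8         3.00         2.3408        18.7265
  9         3.00         2.2693        20.4240
  10      103.00        75.5344       755.3442
  Σ                     98.7302       866.5335
P = 98.7302; D_Mac = 8.77678 half-year periods = 4.38839 yrs; D_mod = 4.25438 yrs.
DV01 ≈ 4.25438 × 98.7302 × 0.0001 = 0.042004.

C$0.04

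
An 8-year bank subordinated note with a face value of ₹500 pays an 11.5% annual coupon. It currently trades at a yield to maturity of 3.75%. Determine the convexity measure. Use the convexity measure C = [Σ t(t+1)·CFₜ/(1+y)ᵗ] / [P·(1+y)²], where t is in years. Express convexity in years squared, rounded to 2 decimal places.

With y = 0.0375:
  t   CF        PV=CF/(1+0.0375)^t    t·PV        t(t+1)·PV
  1        57.50        55.4217        55.4217         110.8434
  2        57.50        53.4185       106.8370         320.5110
  3        57.50        51.4877       154.4631         617.8525
  4        57.50        49.6267       198.5068         992.5341
  5        57.50        47.8330       239.1648       1,434.9890
  6        57.50        46.1041       276.6244       1,936.3707
  7        57.50        44.4377       311.0636       2,488.5085
  8       557.50       415.2791     3,322.2324      29,900.0920
  Σ                    763.6083     4,664.3138      37,801.7011
P = 763.6083.
Convexity = Σ t(t+1)·PV / [P·(1+y)²] = 37,801.7011 / (763.6083 × 1.076406) = 45.99011.

45.99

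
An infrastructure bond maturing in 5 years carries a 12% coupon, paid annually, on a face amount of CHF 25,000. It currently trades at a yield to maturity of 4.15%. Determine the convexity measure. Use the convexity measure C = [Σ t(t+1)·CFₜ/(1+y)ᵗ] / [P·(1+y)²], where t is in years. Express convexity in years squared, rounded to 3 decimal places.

21.630

With y = 0.0415:
  t   CF        PV=CF/(1+0.0415)^t    t·PV        t(t+1)·PV
  1     3,000.00     2,880.4609     2,880.4609       5,760.9217
  2     3,000.00     2,765.6849     5,531.3699      16,594.1097
  3     3,000.00     2,655.4824     7,966.4473      31,865.7891
  4     3,000.00     2,549.6711    10,198.6843      50,993.4216
  5    28,000.00    22,848.7087   114,243.5433     685,461.2595
  Σ                 33,700.0080   140,820.5056     790,675.5017
P = 33,700.0080.
Convexity = Σ t(t+1)·PV / [P·(1+y)²] = 790,675.5017 / (33,700.0080 × 1.084722) = 21.62966.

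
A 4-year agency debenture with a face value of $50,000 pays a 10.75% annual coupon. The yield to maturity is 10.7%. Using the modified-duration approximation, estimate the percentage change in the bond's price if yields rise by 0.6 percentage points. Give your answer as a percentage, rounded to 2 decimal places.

Periodic yield y = 0.107. Modified duration first:
  t   CF        PV=CF/(1+0.107)^t    t·PV
  1     5,375.00     4,855.4652     4,855.4652
  2     5,375.00     4,386.1474     8,772.2949
  3     5,375.00     3,962.1928    11,886.5784
  4    55,375.00    36,874.2551   147,497.0204
  Σ                 50,078.0606   173,011.3589
P = 50,078.0606; D_Mac = 3.45483 yrs; D_mod = 3.45483/(1+0.107) = 3.12090 yrs.
ΔP/P ≈ -D_mod · Δy = -3.12090 × (+0.006) = -0.018725 = -1.8725%.

-1.87%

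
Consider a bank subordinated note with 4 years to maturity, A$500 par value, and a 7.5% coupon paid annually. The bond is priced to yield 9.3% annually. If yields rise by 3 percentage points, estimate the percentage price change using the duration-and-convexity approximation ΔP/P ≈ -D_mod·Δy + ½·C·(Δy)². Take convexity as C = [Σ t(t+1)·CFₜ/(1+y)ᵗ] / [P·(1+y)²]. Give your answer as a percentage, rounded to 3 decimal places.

With y = 0.093:
  t   CF        PV=CF/(1+0.093)^t    t·PV        t(t+1)·PV
  1        37.50        34.3092        34.3092          68.6185
  2        37.50        31.3900        62.7799         188.3398
  3        37.50        28.7191        86.1573         344.6292
  4       537.50       376.6152     1,506.4607       7,532.3036
  Σ                    471.0335     1,689.7072       8,133.8911
P = 471.0335; D_Mac = 3.58723 yrs; D_mod = 3.28201 yrs; C = 14.45461.
Duration effect: -3.28201 × (+0.03) = -0.098460
Convexity effect: 0.5 × 14.45461 × (0.03)² = +0.0065046
ΔP/P ≈ -0.098460 + 0.0065046 = -0.091956 = -9.1956%.

-9.196%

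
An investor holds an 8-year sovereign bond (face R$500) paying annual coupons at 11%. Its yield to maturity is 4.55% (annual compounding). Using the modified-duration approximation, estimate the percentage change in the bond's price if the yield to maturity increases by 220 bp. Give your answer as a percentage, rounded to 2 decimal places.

-12.84%

Periodic yield y = 0.0455. Modified duration first:
  t   CF        PV=CF/(1+0.0455)^t    t·PV
  1        55.00        52.6064        52.6064
  2        55.00        50.3170       100.6340
  3        55.00        48.1272       144.3816
  4        55.00        46.0327       184.1308
  5        55.00        44.0294       220.1469
  6        55.00        42.1132       252.6793
  7        55.00        40.2805       281.9632
  8       555.00       388.7771     3,110.2169
  Σ                    712.2835     4,346.7591
P = 712.2835; D_Mac = 6.10257 yrs; D_mod = 6.10257/(1+0.0455) = 5.83699 yrs.
ΔP/P ≈ -D_mod · Δy = -5.83699 × (+0.022) = -0.128414 = -12.8414%.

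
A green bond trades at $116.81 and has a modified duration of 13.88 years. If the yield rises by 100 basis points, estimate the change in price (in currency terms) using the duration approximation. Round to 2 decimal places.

Duration approximation: ΔP/P ≈ -D_mod · Δy = -13.88 × (+0.01) = -0.138800.
ΔP ≈ 116.81 × (-0.138800) = -16.213228.

-$16.21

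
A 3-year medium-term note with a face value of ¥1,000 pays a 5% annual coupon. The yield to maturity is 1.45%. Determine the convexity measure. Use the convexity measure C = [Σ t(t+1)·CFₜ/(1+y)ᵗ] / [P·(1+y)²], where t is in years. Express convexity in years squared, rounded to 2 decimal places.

With y = 0.0145:
  t   CF        PV=CF/(1+0.0145)^t    t·PV        t(t+1)·PV
  1        50.00        49.2854        49.2854          98.5707
  2        50.00        48.5809        97.1619         291.4856
  3     1,050.00     1,005.6182     3,016.8547      12,067.4190
  Σ                  1,103.4845     3,163.3020      12,457.4753
P = 1,103.4845.
Convexity = Σ t(t+1)·PV / [P·(1+y)²] = 12,457.4753 / (1,103.4845 × 1.029210) = 10.96881.

10.97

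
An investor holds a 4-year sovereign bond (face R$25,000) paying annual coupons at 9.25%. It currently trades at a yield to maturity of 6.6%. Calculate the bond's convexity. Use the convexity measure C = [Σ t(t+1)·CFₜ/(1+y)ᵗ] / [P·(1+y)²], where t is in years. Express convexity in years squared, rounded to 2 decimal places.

With y = 0.066:
  t   CF        PV=CF/(1+0.066)^t    t·PV        t(t+1)·PV
  1     2,312.50     2,169.3246     2,169.3246       4,338.6492
  2     2,312.50     2,035.0137     4,070.0274      12,210.0821
  3     2,312.50     1,909.0185     5,727.0554      22,908.2215
  4    27,312.50    21,151.0843    84,604.3371     423,021.6854
  Σ                 27,264.4410    96,570.7444     462,478.6381
P = 27,264.4410.
Convexity = Σ t(t+1)·PV / [P·(1+y)²] = 462,478.6381 / (27,264.4410 × 1.136356) = 14.92728.

14.93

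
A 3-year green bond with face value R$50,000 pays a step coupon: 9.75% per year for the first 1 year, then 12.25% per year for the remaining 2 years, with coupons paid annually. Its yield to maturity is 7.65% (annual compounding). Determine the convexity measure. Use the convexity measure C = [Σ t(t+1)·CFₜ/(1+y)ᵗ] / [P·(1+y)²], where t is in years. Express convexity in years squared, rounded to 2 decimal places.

9.14

With y = 0.0765:
  t   CF        PV=CF/(1+0.0765)^t    t·PV        t(t+1)·PV
  1     4,875.00     4,528.5648     4,528.5648       9,057.1296
  2     6,125.00     5,285.4020    10,570.8040      31,712.4120
  3    56,125.00    44,989.8196   134,969.4587     539,877.8349
  Σ                 54,803.7864   150,068.8275     580,647.3765
P = 54,803.7864.
Convexity = Σ t(t+1)·PV / [P·(1+y)²] = 580,647.3765 / (54,803.7864 × 1.158852) = 9.14269.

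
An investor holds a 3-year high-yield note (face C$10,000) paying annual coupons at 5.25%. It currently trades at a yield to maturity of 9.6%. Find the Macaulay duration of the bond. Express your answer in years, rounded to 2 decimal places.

Periodic yield y = 0.096. Discount each cash flow and weight by its year:
  t   CF        PV=CF/(1+0.096)^t    t·PV
  1       525.00       479.0146       479.0146
  2       525.00       437.0571       874.1142
  3    10,525.00     7,994.4841    23,983.4522
  Σ                  8,910.5558    25,336.5811
Price P = Σ PV = 8,910.5558.
Macaulay duration = Σ(t·PV) / P = 25,336.5811 / 8,910.5558 = 2.84343 years.

2.84 years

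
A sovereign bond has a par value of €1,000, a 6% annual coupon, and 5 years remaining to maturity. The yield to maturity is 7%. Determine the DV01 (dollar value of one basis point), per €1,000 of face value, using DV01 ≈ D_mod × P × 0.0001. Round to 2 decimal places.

€0.40

Periodic yield y = 0.07.
  t   CF        PV=CF/(1+0.07)^t    t·PV
  1        60.00        56.0748        56.0748
  2        60.00        52.4063       104.8126
  3        60.00        48.9779       146.9336
  4        60.00        45.7737       183.0949
  5     1,060.00       755.7654     3,778.8268
  Σ                    958.9980     4,269.7426
P = 958.9980; D_Mac = 4.45230 yrs; D_mod = 4.16102 yrs.
DV01 ≈ 4.16102 × 958.9980 × 0.0001 = 0.399041.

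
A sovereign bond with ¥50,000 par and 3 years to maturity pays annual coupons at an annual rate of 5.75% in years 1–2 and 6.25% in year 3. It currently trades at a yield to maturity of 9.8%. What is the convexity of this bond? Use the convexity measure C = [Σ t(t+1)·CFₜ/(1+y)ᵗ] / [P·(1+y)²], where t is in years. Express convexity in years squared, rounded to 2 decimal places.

With y = 0.098:
  t   CF        PV=CF/(1+0.098)^t    t·PV        t(t+1)·PV
  1     2,875.00     2,618.3971     2,618.3971       5,236.7942
  2     2,875.00     2,384.6968     4,769.3936      14,308.1808
  3    53,125.00    40,132.1034   120,396.3103     481,585.2410
  Σ                 45,135.1973   127,784.1009     501,130.2160
P = 45,135.1973.
Convexity = Σ t(t+1)·PV / [P·(1+y)²] = 501,130.2160 / (45,135.1973 × 1.205604) = 9.20938.

9.21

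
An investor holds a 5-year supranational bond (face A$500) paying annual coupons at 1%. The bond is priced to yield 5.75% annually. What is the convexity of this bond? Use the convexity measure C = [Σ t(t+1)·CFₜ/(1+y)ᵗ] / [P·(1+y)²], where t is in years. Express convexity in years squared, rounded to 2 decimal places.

26.03

With y = 0.0575:
  t   CF        PV=CF/(1+0.0575)^t    t·PV        t(t+1)·PV
  1         5.00         4.7281         4.7281           9.4563
  2         5.00         4.4710         8.9421          26.8263
  3         5.00         4.2279        12.6838          50.7353
  4         5.00         3.9981        15.9922          79.9611
  5       505.00       381.8471     1,909.2355      11,455.4130
  Σ                    399.2723     1,951.5818      11,622.3919
P = 399.2723.
Convexity = Σ t(t+1)·PV / [P·(1+y)²] = 11,622.3919 / (399.2723 × 1.118306) = 26.02949.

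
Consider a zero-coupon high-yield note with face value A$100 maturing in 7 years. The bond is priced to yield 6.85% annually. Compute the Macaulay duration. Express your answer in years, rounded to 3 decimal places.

A zero-coupon bond has a single cash flow at maturity, so its Macaulay duration equals its maturity: 7 years.

7.000 years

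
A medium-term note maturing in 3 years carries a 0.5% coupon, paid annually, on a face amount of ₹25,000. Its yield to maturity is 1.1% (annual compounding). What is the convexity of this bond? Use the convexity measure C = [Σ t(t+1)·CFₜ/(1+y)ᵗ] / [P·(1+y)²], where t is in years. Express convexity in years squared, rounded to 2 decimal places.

11.66

With y = 0.011:
  t   CF        PV=CF/(1+0.011)^t    t·PV        t(t+1)·PV
  1       125.00       123.6400       123.6400         247.2799
  2       125.00       122.2947       244.5894         733.7683
  3    25,125.00    24,313.7868    72,941.3603     291,765.4412
  Σ                 24,559.7214    73,309.5897     292,746.4895
P = 24,559.7214.
Convexity = Σ t(t+1)·PV / [P·(1+y)²] = 292,746.4895 / (24,559.7214 × 1.022121) = 11.66181.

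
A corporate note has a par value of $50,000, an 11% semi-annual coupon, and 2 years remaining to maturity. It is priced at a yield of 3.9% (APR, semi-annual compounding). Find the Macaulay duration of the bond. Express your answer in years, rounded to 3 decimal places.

1.859 years

Periodic yield y = 0.0195. Discount each cash flow and weight by its period:
  t   CF        PV=CF/(1+0.0195)^t    t·PV
  1     2,750.00     2,697.4007     2,697.4007
  2     2,750.00     2,645.8074     5,291.6149
  3     2,750.00     2,595.2010     7,785.6031
  4    52,750.00    48,828.5180   195,314.0722
  Σ                 56,766.9272   211,088.6908
Price P = Σ PV = 56,766.9272.
Macaulay duration = Σ(t·PV) / P = 211,088.6908 / 56,766.9272 = 3.71852 half-year periods.
In years: 3.71852 / 2 = 1.85926 years.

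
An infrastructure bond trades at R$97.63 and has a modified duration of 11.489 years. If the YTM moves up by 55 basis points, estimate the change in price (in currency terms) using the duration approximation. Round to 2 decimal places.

-R$6.17

Duration approximation: ΔP/P ≈ -D_mod · Δy = -11.489 × (+0.0055) = -0.0631895.
ΔP ≈ 97.63 × (-0.0631895) = -6.169190885.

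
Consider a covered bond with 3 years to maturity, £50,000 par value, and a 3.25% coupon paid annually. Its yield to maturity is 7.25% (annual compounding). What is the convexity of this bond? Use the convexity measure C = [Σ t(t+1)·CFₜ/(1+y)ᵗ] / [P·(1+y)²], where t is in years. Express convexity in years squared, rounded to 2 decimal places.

With y = 0.0725:
  t   CF        PV=CF/(1+0.0725)^t    t·PV        t(t+1)·PV
  1     1,625.00     1,515.1515     1,515.1515       3,030.3030
  2     1,625.00     1,412.7287     2,825.4574       8,476.3721
  3    51,625.00    41,847.3693   125,542.1080     502,168.4321
  Σ                 44,775.2495   129,882.7169     513,675.1073
P = 44,775.2495.
Convexity = Σ t(t+1)·PV / [P·(1+y)²] = 513,675.1073 / (44,775.2495 × 1.150256) = 9.97369.

9.97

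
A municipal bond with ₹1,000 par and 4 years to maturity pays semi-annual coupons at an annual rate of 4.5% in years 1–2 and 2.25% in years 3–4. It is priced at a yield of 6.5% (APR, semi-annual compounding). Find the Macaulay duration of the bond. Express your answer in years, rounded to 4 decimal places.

Periodic yield y = 0.0325. Discount each cash flow and weight by its period:
  t   CF        PV=CF/(1+0.0325)^t    t·PV
  1        22.50        21.7918        21.7918
  2        22.50        21.1058        42.2117
  3        22.50        20.4415        61.3244
  4        22.50        19.7980        79.1922
  5        11.25         9.5874        47.9372
  6        11.25         9.2856        55.7139
  7        11.25         8.9934        62.9535
  8     1,011.25       782.9573     6,263.6580
  Σ                    893.9608     6,634.7826
Price P = Σ PV = 893.9608.
Macaulay duration = Σ(t·PV) / P = 6,634.7826 / 893.9608 = 7.42178 half-year periods.
In years: 7.42178 / 2 = 3.71089 years.

3.7109 years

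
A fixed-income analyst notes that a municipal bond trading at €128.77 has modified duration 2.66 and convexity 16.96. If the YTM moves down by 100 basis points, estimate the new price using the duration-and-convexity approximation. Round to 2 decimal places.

€132.30

Duration effect: -D_mod·Δy = -2.66 × (-0.01) = +0.026600
Convexity effect: ½·C·(Δy)² = 0.5 × 16.96 × (-0.01)² = +0.0008480
ΔP/P ≈ +0.026600 + 0.0008480 = +0.027448
New price ≈ 128.77 × (1 + 0.027448) = 132.30447896.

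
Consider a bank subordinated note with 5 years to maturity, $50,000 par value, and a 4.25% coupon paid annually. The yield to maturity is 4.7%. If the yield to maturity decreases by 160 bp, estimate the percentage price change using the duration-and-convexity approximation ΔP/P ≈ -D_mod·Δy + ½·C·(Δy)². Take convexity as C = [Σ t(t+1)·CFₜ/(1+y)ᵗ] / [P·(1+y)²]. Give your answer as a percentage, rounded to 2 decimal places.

+7.35%

With y = 0.047:
  t   CF        PV=CF/(1+0.047)^t    t·PV        t(t+1)·PV
  1     2,125.00     2,029.6084     2,029.6084       4,059.2168
  2     2,125.00     1,938.4990     3,876.9979      11,630.9937
  3     2,125.00     1,851.4794     5,554.4383      22,217.7531
  4     2,125.00     1,768.3662     7,073.4648      35,367.3242
  5    52,125.00    41,429.7831   207,148.9155   1,242,893.4929
  Σ                 49,017.7361   225,683.4249   1,316,168.7807
P = 49,017.7361; D_Mac = 4.60412 yrs; D_mod = 4.39744 yrs; C = 24.49430.
Duration effect: -4.39744 × (-0.016) = +0.070359
Convexity effect: 0.5 × 24.49430 × (-0.016)² = +0.0031353
ΔP/P ≈ +0.070359 + 0.0031353 = +0.073494 = +7.3494%.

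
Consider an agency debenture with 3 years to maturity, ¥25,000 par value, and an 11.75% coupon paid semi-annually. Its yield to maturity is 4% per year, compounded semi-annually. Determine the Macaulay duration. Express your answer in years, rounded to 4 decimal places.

2.6542 years

Periodic yield y = 0.02. Discount each cash flow and weight by its period:
  t   CF        PV=CF/(1+0.02)^t    t·PV
  1     1,468.75     1,439.9510     1,439.9510
  2     1,468.75     1,411.7166     2,823.4333
  3     1,468.75     1,384.0359     4,152.1078
  4     1,468.75     1,356.8980     5,427.5919
  5     1,468.75     1,330.2921     6,651.4606
  6    26,468.75    23,503.4925   141,020.9551
  Σ                 30,426.3862   161,515.4997
Price P = Σ PV = 30,426.3862.
Macaulay duration = Σ(t·PV) / P = 161,515.4997 / 30,426.3862 = 5.30840 half-year periods.
In years: 5.30840 / 2 = 2.65420 years.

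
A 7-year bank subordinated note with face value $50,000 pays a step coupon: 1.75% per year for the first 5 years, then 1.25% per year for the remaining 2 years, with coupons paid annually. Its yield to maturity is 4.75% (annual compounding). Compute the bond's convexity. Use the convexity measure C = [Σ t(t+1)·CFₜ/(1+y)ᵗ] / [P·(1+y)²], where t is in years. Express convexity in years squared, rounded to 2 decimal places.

With y = 0.0475:
  t   CF        PV=CF/(1+0.0475)^t    t·PV        t(t+1)·PV
  1       875.00       835.3222       835.3222       1,670.6444
  2       875.00       797.4436     1,594.8872       4,784.6617
  3       875.00       761.2827     2,283.8481       9,135.3923
  4       875.00       726.7615     2,907.0461      14,535.2305
  5       875.00       693.8058     3,469.0288      20,814.1725
  6       625.00       473.1031     2,838.6188      19,870.3317
  7    50,625.00    36,583.6316   256,085.4210   2,048,683.3684
  Σ                 40,871.3505   270,014.1722   2,119,493.8016
P = 40,871.3505.
Convexity = Σ t(t+1)·PV / [P·(1+y)²] = 2,119,493.8016 / (40,871.3505 × 1.097256) = 47.26124.

47.26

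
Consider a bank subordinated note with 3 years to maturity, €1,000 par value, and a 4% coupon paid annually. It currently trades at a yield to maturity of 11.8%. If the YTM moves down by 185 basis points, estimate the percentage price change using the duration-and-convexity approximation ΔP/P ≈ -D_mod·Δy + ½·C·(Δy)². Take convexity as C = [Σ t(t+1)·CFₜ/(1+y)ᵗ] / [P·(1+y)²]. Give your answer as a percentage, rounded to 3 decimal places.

+4.908%

With y = 0.118:
  t   CF        PV=CF/(1+0.118)^t    t·PV        t(t+1)·PV
  1        40.00        35.7782        35.7782          71.5564
  2        40.00        32.0019        64.0039         192.0117
  3     1,040.00       744.2313     2,232.6939       8,930.7755
  Σ                    812.0114     2,332.4760       9,194.3436
P = 812.0114; D_Mac = 2.87247 yrs; D_mod = 2.56929 yrs; C = 9.05889.
Duration effect: -2.56929 × (-0.0185) = +0.047532
Convexity effect: 0.5 × 9.05889 × (-0.0185)² = +0.0015502
ΔP/P ≈ +0.047532 + 0.0015502 = +0.049082 = +4.9082%.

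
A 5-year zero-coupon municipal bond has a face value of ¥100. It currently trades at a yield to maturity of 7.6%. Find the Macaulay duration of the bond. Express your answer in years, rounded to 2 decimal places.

A zero-coupon bond has a single cash flow at maturity, so its Macaulay duration equals its maturity: 5 years.

5.00 years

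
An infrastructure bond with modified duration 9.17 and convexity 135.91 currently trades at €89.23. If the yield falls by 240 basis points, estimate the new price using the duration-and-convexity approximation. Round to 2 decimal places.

€112.36

Duration effect: -D_mod·Δy = -9.17 × (-0.024) = +0.220080
Convexity effect: ½·C·(Δy)² = 0.5 × 135.91 × (-0.024)² = +0.03914208
ΔP/P ≈ +0.220080 + 0.03914208 = +0.25922208
New price ≈ 89.23 × (1 + 0.25922208) = 112.3603861984.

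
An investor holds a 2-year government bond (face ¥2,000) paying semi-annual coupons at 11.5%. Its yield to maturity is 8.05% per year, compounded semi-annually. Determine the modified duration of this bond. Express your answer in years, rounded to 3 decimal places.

Periodic yield y = 0.04025. First find Macaulay duration:
  t   CF        PV=CF/(1+0.04025)^t    t·PV
  1       115.00       110.5503       110.5503
  2       115.00       106.2729       212.5457
  3       115.00       102.1609       306.4827
  4     2,115.00     1,806.1735     7,224.6941
  Σ                  2,125.1576     7,854.2729
P = 2,125.1576; Macaulay duration = 7,854.2729 / 2,125.1576 = 3.69585 half-year periods = 1.84793 years.
Modified duration = D_Mac / (1 + y) = 1.84793 / 1.04025 = 1.77643 years.

1.776 years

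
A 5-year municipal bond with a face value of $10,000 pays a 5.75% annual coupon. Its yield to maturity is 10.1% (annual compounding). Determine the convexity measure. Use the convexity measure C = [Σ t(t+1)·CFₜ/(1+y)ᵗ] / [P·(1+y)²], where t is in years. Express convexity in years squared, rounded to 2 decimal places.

With y = 0.101:
  t   CF        PV=CF/(1+0.101)^t    t·PV        t(t+1)·PV
  1       575.00       522.2525       522.2525       1,044.5050
  2       575.00       474.3438       948.6876       2,846.0627
  3       575.00       430.8300     1,292.4899       5,169.9594
  4       575.00       391.3079     1,565.2314       7,826.1572
  5    10,575.00     6,536.4777    32,682.3883     196,094.3298
  Σ                  8,355.2117    37,011.0496     212,981.0140
P = 8,355.2117.
Convexity = Σ t(t+1)·PV / [P·(1+y)²] = 212,981.0140 / (8,355.2117 × 1.212201) = 21.02852.

21.03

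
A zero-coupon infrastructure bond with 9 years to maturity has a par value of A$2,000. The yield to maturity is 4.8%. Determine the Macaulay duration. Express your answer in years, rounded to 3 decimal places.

A zero-coupon bond has a single cash flow at maturity, so its Macaulay duration equals its maturity: 9 years.

9.000 years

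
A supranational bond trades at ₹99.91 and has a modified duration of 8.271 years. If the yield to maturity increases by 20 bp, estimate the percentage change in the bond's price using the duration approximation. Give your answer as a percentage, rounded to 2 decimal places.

Duration approximation: ΔP/P ≈ -D_mod · Δy = -8.271 × (+0.002) = -0.016542.
As a percentage: -1.6542%.

-1.65%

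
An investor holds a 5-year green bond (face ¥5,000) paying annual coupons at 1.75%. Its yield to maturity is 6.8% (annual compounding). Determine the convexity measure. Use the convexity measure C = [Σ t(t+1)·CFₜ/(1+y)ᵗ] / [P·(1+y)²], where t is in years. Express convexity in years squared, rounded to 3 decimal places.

24.950

With y = 0.068:
  t   CF        PV=CF/(1+0.068)^t    t·PV        t(t+1)·PV
  1        87.50        81.9288        81.9288         163.8577
  2        87.50        76.7124       153.4248         460.2744
  3        87.50        71.8281       215.4843         861.9370
  4        87.50        67.2548       269.0190       1,345.0952
  5     5,087.50     3,661.4083    18,307.0414     109,842.2483
  Σ                  3,959.1324    19,026.8983     112,673.4126
P = 3,959.1324.
Convexity = Σ t(t+1)·PV / [P·(1+y)²] = 112,673.4126 / (3,959.1324 × 1.140624) = 24.95048.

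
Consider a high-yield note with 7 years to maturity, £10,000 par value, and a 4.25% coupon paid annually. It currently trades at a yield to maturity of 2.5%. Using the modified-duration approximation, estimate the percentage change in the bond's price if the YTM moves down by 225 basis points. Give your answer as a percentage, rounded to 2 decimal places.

+13.71%

Periodic yield y = 0.025. Modified duration first:
  t   CF        PV=CF/(1+0.025)^t    t·PV
  1       425.00       414.6341       414.6341
  2       425.00       404.5211       809.0422
  3       425.00       394.6547     1,183.9642
  4       425.00       385.0290     1,540.1161
  5       425.00       375.6381     1,878.1904
  6       425.00       366.4762     2,198.8570
  7    10,425.00     8,770.1901    61,391.3305
  Σ                 11,111.1434    69,416.1346
P = 11,111.1434; D_Mac = 6.24743 yrs; D_mod = 6.24743/(1+0.025) = 6.09506 yrs.
ΔP/P ≈ -D_mod · Δy = -6.09506 × (-0.0225) = +0.137139 = +13.7139%.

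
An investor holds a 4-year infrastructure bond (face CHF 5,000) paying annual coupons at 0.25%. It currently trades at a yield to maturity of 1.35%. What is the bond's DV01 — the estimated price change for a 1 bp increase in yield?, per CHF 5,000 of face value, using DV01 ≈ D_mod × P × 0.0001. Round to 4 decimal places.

CHF 1.8821

Periodic yield y = 0.0135.
  t   CF        PV=CF/(1+0.0135)^t    t·PV
  1        12.50        12.3335        12.3335
  2        12.50        12.1692        24.3384
  3        12.50        12.0071        36.0214
  4     5,012.50     4,750.7193    19,002.8773
  Σ                  4,787.2292    19,075.5706
P = 4,787.2292; D_Mac = 3.98468 yrs; D_mod = 3.93160 yrs.
DV01 ≈ 3.93160 × 4,787.2292 × 0.0001 = 1.882148.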